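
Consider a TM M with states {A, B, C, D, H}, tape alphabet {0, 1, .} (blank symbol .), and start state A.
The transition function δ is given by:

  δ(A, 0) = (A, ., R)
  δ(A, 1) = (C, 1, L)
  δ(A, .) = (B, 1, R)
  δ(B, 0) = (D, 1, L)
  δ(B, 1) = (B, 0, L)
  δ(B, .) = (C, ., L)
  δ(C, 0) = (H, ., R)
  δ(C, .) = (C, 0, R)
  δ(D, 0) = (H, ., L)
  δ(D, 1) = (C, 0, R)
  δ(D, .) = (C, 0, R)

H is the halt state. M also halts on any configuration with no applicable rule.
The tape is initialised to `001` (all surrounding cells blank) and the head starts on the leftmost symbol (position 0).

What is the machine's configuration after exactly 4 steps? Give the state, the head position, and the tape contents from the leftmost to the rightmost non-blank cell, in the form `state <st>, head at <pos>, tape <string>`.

A | [0]01   read 0 → write ., move R, go to A
A | .[0]1   read 0 → write ., move R, go to A
A | ..[1]   read 1 → write 1, move L, go to C
C | .[.]1   read . → write 0, move R, go to C
C | .0[1]
After 4 steps: state C, head at 2, tape 01.

state C, head at 2, tape 01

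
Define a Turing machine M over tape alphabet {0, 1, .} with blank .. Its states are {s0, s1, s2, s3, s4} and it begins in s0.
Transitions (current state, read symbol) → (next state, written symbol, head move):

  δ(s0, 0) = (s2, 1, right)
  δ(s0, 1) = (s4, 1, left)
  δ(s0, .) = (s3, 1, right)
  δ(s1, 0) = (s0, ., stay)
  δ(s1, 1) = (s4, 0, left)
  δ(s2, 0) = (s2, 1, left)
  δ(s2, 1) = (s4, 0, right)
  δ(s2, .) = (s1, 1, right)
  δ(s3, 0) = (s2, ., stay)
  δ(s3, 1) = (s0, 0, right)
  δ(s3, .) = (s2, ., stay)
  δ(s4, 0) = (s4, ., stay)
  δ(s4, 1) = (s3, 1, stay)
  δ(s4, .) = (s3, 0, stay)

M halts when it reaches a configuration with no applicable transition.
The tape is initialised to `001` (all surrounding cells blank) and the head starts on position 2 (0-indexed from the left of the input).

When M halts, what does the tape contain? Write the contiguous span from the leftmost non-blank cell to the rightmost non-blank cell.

0011

state=s0 head=2 tape=00[1]..   (s0,1)→(s4,1,left)
state=s4 head=1 tape=0[0]1..   (s4,0)→(s4,.,stay)
state=s4 head=1 tape=0[.]1..   (s4,.)→(s3,0,stay)
state=s3 head=1 tape=0[0]1..   (s3,0)→(s2,.,stay)
state=s2 head=1 tape=0[.]1..   (s2,.)→(s1,1,right)
state=s1 head=2 tape=01[1]..   (s1,1)→(s4,0,left)
state=s4 head=1 tape=0[1]0..   (s4,1)→(s3,1,stay)
state=s3 head=1 tape=0[1]0..   (s3,1)→(s0,0,right)
state=s0 head=2 tape=00[0]..   (s0,0)→(s2,1,right)
state=s2 head=3 tape=001[.].   (s2,.)→(s1,1,right)
state=s1 head=4 tape=0011[.]
The non-blank tape span at halt is 0011.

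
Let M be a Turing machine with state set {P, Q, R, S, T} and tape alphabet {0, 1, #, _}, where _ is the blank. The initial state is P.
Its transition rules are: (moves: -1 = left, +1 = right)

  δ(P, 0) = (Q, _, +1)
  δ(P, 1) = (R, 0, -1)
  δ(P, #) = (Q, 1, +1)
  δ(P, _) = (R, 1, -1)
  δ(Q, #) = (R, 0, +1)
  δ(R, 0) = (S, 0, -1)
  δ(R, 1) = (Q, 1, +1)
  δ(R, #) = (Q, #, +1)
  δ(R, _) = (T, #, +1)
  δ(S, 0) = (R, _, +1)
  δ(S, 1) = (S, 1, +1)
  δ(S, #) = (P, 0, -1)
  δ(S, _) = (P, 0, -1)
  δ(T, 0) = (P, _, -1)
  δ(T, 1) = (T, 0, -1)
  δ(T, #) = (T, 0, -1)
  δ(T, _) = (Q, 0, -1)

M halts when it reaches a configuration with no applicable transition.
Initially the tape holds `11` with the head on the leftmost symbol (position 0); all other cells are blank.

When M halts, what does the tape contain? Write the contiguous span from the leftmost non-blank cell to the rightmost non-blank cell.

state=P head=0 tape=_[1]1   (P,1)→(R,0,-1)
state=R head=-1 tape=[_]01   (R,_)→(T,#,+1)
state=T head=0 tape=#[0]1   (T,0)→(P,_,-1)
state=P head=-1 tape=[#]_1   (P,#)→(Q,1,+1)
state=Q head=0 tape=1[_]1
The non-blank tape span at halt is 1_1.

1_1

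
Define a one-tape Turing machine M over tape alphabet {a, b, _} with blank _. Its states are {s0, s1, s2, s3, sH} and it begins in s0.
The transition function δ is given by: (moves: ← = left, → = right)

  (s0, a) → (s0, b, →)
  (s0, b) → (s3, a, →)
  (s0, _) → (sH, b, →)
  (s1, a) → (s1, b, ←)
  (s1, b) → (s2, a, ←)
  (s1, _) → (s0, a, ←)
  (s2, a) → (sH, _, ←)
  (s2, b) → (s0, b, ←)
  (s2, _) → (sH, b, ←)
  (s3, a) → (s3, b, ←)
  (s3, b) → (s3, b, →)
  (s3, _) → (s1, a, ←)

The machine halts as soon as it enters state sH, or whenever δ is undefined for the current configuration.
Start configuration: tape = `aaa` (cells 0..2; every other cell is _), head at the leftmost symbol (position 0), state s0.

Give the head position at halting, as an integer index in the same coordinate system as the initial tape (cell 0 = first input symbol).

s0 | [a]aa__   read a → write b, move →, go to s0
s0 | b[a]a__   read a → write b, move →, go to s0
s0 | bb[a]__   read a → write b, move →, go to s0
s0 | bbb[_]_   read _ → write b, move →, go to sH
sH | bbbb[_]
At halt the head is at cell 4.

4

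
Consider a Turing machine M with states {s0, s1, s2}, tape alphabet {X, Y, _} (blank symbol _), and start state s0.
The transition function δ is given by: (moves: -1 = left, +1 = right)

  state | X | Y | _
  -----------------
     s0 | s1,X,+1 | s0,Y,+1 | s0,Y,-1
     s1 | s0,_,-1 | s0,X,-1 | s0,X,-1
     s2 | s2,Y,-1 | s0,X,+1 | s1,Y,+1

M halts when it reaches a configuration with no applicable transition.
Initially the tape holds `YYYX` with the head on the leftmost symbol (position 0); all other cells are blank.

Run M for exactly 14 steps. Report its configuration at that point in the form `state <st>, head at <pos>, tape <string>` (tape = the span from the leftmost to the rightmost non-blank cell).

state s1, head at 4, tape YYYXX

state=s0 head=0 tape=[Y]YYX_   (s0,Y)→(s0,Y,+1)
state=s0 head=1 tape=Y[Y]YX_   (s0,Y)→(s0,Y,+1)
state=s0 head=2 tape=YY[Y]X_   (s0,Y)→(s0,Y,+1)
state=s0 head=3 tape=YYY[X]_   (s0,X)→(s1,X,+1)
state=s1 head=4 tape=YYYX[_]   (s1,_)→(s0,X,-1)
state=s0 head=3 tape=YYY[X]X   (s0,X)→(s1,X,+1)
state=s1 head=4 tape=YYYX[X]   (s1,X)→(s0,_,-1)
state=s0 head=3 tape=YYY[X]_   (s0,X)→(s1,X,+1)
state=s1 head=4 tape=YYYX[_]   (s1,_)→(s0,X,-1)
state=s0 head=3 tape=YYY[X]X   (s0,X)→(s1,X,+1)
state=s1 head=4 tape=YYYX[X]   (s1,X)→(s0,_,-1)
state=s0 head=3 tape=YYY[X]_   (s0,X)→(s1,X,+1)
state=s1 head=4 tape=YYYX[_]   (s1,_)→(s0,X,-1)
state=s0 head=3 tape=YYY[X]X   (s0,X)→(s1,X,+1)
state=s1 head=4 tape=YYYX[X]
After 14 steps: state s1, head at 4, tape YYYXX.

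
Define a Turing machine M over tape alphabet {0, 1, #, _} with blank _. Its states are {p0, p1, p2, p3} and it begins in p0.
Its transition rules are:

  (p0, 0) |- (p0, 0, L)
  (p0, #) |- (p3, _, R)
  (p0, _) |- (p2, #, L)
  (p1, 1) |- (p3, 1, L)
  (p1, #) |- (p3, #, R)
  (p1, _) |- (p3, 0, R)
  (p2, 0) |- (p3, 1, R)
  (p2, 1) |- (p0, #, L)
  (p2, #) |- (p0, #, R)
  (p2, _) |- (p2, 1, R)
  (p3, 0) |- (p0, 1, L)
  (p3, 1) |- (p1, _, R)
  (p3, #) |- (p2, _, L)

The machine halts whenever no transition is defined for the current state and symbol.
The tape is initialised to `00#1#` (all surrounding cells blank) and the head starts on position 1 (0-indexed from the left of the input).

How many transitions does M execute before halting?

state=p0 head=1 tape=____0[0]#1#   (p0,0)→(p0,0,L)
state=p0 head=0 tape=____[0]0#1#   (p0,0)→(p0,0,L)
state=p0 head=-1 tape=___[_]00#1#   (p0,_)→(p2,#,L)
state=p2 head=-2 tape=__[_]#00#1#   (p2,_)→(p2,1,R)
state=p2 head=-1 tape=__1[#]00#1#   (p2,#)→(p0,#,R)
state=p0 head=0 tape=__1#[0]0#1#   (p0,0)→(p0,0,L)
state=p0 head=-1 tape=__1[#]00#1#   (p0,#)→(p3,_,R)
state=p3 head=0 tape=__1_[0]0#1#   (p3,0)→(p0,1,L)
state=p0 head=-1 tape=__1[_]10#1#   (p0,_)→(p2,#,L)
state=p2 head=-2 tape=__[1]#10#1#   (p2,1)→(p0,#,L)
state=p0 head=-3 tape=_[_]##10#1#   (p0,_)→(p2,#,L)
state=p2 head=-4 tape=[_]###10#1#   (p2,_)→(p2,1,R)
state=p2 head=-3 tape=1[#]##10#1#   (p2,#)→(p0,#,R)
state=p0 head=-2 tape=1#[#]#10#1#   (p0,#)→(p3,_,R)
state=p3 head=-1 tape=1#_[#]10#1#   (p3,#)→(p2,_,L)
state=p2 head=-2 tape=1#[_]_10#1#   (p2,_)→(p2,1,R)
state=p2 head=-1 tape=1#1[_]10#1#   (p2,_)→(p2,1,R)
state=p2 head=0 tape=1#11[1]0#1#   (p2,1)→(p0,#,L)
state=p0 head=-1 tape=1#1[1]#0#1#
M halts after 18 transitions.

18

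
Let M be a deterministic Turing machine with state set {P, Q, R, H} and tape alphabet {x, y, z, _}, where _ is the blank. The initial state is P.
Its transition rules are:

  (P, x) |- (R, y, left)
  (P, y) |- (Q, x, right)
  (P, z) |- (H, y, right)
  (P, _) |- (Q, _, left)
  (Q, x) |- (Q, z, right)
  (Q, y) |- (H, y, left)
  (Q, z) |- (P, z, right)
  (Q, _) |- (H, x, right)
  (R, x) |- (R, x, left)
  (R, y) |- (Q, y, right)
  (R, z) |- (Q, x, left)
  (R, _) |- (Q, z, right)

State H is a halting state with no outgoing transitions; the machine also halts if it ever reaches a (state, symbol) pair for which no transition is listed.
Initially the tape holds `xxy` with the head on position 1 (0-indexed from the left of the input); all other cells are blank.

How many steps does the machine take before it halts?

5

P | _x[x]y   read x → write y, move left, go to R
R | _[x]yy   read x → write x, move left, go to R
R | [_]xyy   read _ → write z, move right, go to Q
Q | z[x]yy   read x → write z, move right, go to Q
Q | zz[y]y   read y → write y, move left, go to H
H | z[z]yy
M halts after 5 transitions.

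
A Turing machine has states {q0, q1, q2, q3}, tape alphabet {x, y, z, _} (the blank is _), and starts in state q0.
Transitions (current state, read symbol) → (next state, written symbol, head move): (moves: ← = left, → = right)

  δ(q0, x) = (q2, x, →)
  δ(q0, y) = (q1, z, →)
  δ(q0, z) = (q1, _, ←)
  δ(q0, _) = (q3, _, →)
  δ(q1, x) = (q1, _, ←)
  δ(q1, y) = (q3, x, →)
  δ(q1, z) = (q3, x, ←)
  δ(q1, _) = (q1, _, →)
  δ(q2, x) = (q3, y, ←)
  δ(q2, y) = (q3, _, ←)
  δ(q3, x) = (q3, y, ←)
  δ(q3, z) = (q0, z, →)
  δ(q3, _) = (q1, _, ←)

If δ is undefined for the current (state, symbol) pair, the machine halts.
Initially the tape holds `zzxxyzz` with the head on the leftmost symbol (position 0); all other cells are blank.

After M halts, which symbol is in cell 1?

_

state=q0 head=0 tape=_[z]zxxyzz   (q0,z)→(q1,_,←)
state=q1 head=-1 tape=[_]_zxxyzz   (q1,_)→(q1,_,→)
state=q1 head=0 tape=_[_]zxxyzz   (q1,_)→(q1,_,→)
state=q1 head=1 tape=__[z]xxyzz   (q1,z)→(q3,x,←)
state=q3 head=0 tape=_[_]xxxyzz   (q3,_)→(q1,_,←)
state=q1 head=-1 tape=[_]_xxxyzz   (q1,_)→(q1,_,→)
state=q1 head=0 tape=_[_]xxxyzz   (q1,_)→(q1,_,→)
state=q1 head=1 tape=__[x]xxyzz   (q1,x)→(q1,_,←)
state=q1 head=0 tape=_[_]_xxyzz   (q1,_)→(q1,_,→)
state=q1 head=1 tape=__[_]xxyzz   (q1,_)→(q1,_,→)
state=q1 head=2 tape=___[x]xyzz   (q1,x)→(q1,_,←)
state=q1 head=1 tape=__[_]_xyzz   (q1,_)→(q1,_,→)
state=q1 head=2 tape=___[_]xyzz   (q1,_)→(q1,_,→)
state=q1 head=3 tape=____[x]yzz   (q1,x)→(q1,_,←)
state=q1 head=2 tape=___[_]_yzz   (q1,_)→(q1,_,→)
state=q1 head=3 tape=____[_]yzz   (q1,_)→(q1,_,→)
state=q1 head=4 tape=_____[y]zz   (q1,y)→(q3,x,→)
state=q3 head=5 tape=_____x[z]z   (q3,z)→(q0,z,→)
state=q0 head=6 tape=_____xz[z]   (q0,z)→(q1,_,←)
state=q1 head=5 tape=_____x[z]_   (q1,z)→(q3,x,←)
state=q3 head=4 tape=_____[x]x_   (q3,x)→(q3,y,←)
state=q3 head=3 tape=____[_]yx_   (q3,_)→(q1,_,←)
state=q1 head=2 tape=___[_]_yx_   (q1,_)→(q1,_,→)
state=q1 head=3 tape=____[_]yx_   (q1,_)→(q1,_,→)
state=q1 head=4 tape=_____[y]x_   (q1,y)→(q3,x,→)
state=q3 head=5 tape=_____x[x]_   (q3,x)→(q3,y,←)
state=q3 head=4 tape=_____[x]y_   (q3,x)→(q3,y,←)
state=q3 head=3 tape=____[_]yy_   (q3,_)→(q1,_,←)
state=q1 head=2 tape=___[_]_yy_   (q1,_)→(q1,_,→)
state=q1 head=3 tape=____[_]yy_   (q1,_)→(q1,_,→)
state=q1 head=4 tape=_____[y]y_   (q1,y)→(q3,x,→)
state=q3 head=5 tape=_____x[y]_
Cell 1 holds _ when M halts.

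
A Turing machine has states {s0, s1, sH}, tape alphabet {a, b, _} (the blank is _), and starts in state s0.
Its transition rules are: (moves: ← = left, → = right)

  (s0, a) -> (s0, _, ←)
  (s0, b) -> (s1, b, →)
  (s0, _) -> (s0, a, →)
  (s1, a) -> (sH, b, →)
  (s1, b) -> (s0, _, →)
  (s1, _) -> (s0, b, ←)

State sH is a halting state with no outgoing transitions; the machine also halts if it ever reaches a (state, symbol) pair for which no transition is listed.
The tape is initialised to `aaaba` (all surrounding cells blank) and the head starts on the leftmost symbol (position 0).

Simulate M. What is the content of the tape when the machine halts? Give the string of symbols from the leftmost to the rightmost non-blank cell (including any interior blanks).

s0 | ___[a]aaba_   read a → write _, move ←, go to s0
s0 | __[_]_aaba_   read _ → write a, move →, go to s0
s0 | __a[_]aaba_   read _ → write a, move →, go to s0
s0 | __aa[a]aba_   read a → write _, move ←, go to s0
s0 | __a[a]_aba_   read a → write _, move ←, go to s0
s0 | __[a]__aba_   read a → write _, move ←, go to s0
s0 | _[_]___aba_   read _ → write a, move →, go to s0
s0 | _a[_]__aba_   read _ → write a, move →, go to s0
s0 | _aa[_]_aba_   read _ → write a, move →, go to s0
s0 | _aaa[_]aba_   read _ → write a, move →, go to s0
s0 | _aaaa[a]ba_   read a → write _, move ←, go to s0
s0 | _aaa[a]_ba_   read a → write _, move ←, go to s0
s0 | _aa[a]__ba_   read a → write _, move ←, go to s0
s0 | _a[a]___ba_   read a → write _, move ←, go to s0
s0 | _[a]____ba_   read a → write _, move ←, go to s0
s0 | [_]_____ba_   read _ → write a, move →, go to s0
s0 | a[_]____ba_   read _ → write a, move →, go to s0
s0 | aa[_]___ba_   read _ → write a, move →, go to s0
s0 | aaa[_]__ba_   read _ → write a, move →, go to s0
s0 | aaaa[_]_ba_   read _ → write a, move →, go to s0
s0 | aaaaa[_]ba_   read _ → write a, move →, go to s0
s0 | aaaaaa[b]a_   read b → write b, move →, go to s1
s1 | aaaaaab[a]_   read a → write b, move →, go to sH
sH | aaaaaabb[_]
The non-blank tape span at halt is aaaaaabb.

aaaaaabb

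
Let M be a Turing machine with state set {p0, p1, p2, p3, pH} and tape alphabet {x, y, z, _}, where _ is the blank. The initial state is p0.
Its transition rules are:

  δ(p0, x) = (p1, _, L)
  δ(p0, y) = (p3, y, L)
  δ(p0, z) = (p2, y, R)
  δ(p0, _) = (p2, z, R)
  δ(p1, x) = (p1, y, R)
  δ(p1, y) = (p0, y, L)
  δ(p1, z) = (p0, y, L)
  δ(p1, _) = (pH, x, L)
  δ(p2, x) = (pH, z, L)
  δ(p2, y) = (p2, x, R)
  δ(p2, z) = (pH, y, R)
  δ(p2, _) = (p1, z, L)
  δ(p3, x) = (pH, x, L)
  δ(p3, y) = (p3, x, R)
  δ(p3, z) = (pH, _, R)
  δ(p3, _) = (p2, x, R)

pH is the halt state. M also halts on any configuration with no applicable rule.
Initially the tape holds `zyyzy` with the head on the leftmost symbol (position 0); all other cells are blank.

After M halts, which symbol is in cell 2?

p0 | [z]yyzy   read z → write y, move R, go to p2
p2 | y[y]yzy   read y → write x, move R, go to p2
p2 | yx[y]zy   read y → write x, move R, go to p2
p2 | yxx[z]y   read z → write y, move R, go to pH
pH | yxxy[y]
Cell 2 holds x when M halts.

x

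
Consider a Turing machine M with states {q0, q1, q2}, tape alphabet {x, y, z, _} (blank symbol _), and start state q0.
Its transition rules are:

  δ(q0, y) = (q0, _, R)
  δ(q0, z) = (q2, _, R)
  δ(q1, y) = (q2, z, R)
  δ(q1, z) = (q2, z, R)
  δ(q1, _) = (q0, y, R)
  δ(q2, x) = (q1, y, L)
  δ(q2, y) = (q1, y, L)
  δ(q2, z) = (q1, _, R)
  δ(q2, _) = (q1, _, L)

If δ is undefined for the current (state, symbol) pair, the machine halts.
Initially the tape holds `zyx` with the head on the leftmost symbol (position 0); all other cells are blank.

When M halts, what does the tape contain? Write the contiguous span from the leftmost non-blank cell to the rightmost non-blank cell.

q0 | [z]yx   read z → write _, move R, go to q2
q2 | _[y]x   read y → write y, move L, go to q1
q1 | [_]yx   read _ → write y, move R, go to q0
q0 | y[y]x   read y → write _, move R, go to q0
q0 | y_[x]
The non-blank tape span at halt is y_x.

y_x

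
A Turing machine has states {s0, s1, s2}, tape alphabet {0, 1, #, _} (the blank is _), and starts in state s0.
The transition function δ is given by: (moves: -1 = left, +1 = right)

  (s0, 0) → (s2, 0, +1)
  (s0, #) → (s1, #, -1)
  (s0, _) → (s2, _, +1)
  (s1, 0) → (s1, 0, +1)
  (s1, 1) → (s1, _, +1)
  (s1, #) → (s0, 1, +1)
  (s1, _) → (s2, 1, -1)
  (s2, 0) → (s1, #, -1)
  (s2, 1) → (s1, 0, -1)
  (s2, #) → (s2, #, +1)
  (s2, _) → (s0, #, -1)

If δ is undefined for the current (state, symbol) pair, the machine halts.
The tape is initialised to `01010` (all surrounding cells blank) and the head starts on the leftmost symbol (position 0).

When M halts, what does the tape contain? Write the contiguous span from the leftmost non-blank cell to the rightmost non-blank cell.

0011#1

state=s0 head=0 tape=[0]1010_   (s0,0)→(s2,0,+1)
state=s2 head=1 tape=0[1]010_   (s2,1)→(s1,0,-1)
state=s1 head=0 tape=[0]0010_   (s1,0)→(s1,0,+1)
state=s1 head=1 tape=0[0]010_   (s1,0)→(s1,0,+1)
state=s1 head=2 tape=00[0]10_   (s1,0)→(s1,0,+1)
state=s1 head=3 tape=000[1]0_   (s1,1)→(s1,_,+1)
state=s1 head=4 tape=000_[0]_   (s1,0)→(s1,0,+1)
state=s1 head=5 tape=000_0[_]   (s1,_)→(s2,1,-1)
state=s2 head=4 tape=000_[0]1   (s2,0)→(s1,#,-1)
state=s1 head=3 tape=000[_]#1   (s1,_)→(s2,1,-1)
state=s2 head=2 tape=00[0]1#1   (s2,0)→(s1,#,-1)
state=s1 head=1 tape=0[0]#1#1   (s1,0)→(s1,0,+1)
state=s1 head=2 tape=00[#]1#1   (s1,#)→(s0,1,+1)
state=s0 head=3 tape=001[1]#1
The non-blank tape span at halt is 0011#1.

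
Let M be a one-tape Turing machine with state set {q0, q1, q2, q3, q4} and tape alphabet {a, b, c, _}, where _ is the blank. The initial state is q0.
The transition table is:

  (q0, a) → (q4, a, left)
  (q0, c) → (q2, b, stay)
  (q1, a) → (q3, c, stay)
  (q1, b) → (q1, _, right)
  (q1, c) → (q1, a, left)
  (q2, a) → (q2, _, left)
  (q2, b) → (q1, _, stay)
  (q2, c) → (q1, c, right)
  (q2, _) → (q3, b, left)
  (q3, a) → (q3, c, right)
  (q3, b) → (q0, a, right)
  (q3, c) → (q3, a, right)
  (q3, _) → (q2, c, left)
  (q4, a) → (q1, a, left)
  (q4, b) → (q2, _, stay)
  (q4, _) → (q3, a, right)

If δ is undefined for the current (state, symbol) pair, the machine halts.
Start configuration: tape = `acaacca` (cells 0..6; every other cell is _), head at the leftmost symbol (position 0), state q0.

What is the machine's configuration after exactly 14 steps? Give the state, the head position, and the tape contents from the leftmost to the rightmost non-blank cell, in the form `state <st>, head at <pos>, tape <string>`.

q0 | _[a]caacca_   read a → write a, move left, go to q4
q4 | [_]acaacca_   read _ → write a, move right, go to q3
q3 | a[a]caacca_   read a → write c, move right, go to q3
q3 | ac[c]aacca_   read c → write a, move right, go to q3
q3 | aca[a]acca_   read a → write c, move right, go to q3
q3 | acac[a]cca_   read a → write c, move right, go to q3
q3 | acacc[c]ca_   read c → write a, move right, go to q3
q3 | acacca[c]a_   read c → write a, move right, go to q3
q3 | acaccaa[a]_   read a → write c, move right, go to q3
q3 | acaccaac[_]   read _ → write c, move left, go to q2
q2 | acaccaa[c]c   read c → write c, move right, go to q1
q1 | acaccaac[c]   read c → write a, move left, go to q1
q1 | acaccaa[c]a   read c → write a, move left, go to q1
q1 | acacca[a]aa   read a → write c, move stay, go to q3
q3 | acacca[c]aa
After 14 steps: state q3, head at 5, tape acaccacaa.

state q3, head at 5, tape acaccacaa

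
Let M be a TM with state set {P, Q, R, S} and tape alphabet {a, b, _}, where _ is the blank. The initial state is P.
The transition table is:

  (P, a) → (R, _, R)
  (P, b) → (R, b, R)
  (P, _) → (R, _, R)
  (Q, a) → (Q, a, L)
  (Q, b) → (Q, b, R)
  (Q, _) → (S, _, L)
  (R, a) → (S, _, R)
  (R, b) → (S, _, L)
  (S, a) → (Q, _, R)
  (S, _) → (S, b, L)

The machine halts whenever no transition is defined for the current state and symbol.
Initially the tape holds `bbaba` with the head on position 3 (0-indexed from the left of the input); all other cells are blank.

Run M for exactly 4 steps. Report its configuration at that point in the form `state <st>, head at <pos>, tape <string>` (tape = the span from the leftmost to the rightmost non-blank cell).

state S, head at 3, tape bbabbb

state=P head=3 tape=bba[b]a_   (P,b)→(R,b,R)
state=R head=4 tape=bbab[a]_   (R,a)→(S,_,R)
state=S head=5 tape=bbab_[_]   (S,_)→(S,b,L)
state=S head=4 tape=bbab[_]b   (S,_)→(S,b,L)
state=S head=3 tape=bba[b]bb
After 4 steps: state S, head at 3, tape bbabbb.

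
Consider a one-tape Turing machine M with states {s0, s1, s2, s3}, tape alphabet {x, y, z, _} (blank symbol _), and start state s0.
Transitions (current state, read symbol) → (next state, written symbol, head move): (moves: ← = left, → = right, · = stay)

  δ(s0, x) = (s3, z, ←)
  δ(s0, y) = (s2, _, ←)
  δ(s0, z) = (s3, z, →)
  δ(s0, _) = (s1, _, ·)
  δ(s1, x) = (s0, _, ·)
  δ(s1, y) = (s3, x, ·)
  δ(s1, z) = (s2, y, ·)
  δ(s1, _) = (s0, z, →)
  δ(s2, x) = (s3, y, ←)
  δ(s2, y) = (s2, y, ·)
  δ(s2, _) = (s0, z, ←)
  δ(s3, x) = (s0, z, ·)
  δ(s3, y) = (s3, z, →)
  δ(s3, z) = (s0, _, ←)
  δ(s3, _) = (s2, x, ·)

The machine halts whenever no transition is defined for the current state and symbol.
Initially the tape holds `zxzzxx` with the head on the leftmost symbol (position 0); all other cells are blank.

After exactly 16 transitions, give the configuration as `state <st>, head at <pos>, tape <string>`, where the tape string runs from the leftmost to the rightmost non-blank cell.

state s0, head at 1, tape zzyyzxx

state=s0 head=0 tape=_[z]xzzxx   (s0,z)→(s3,z,→)
state=s3 head=1 tape=_z[x]zzxx   (s3,x)→(s0,z,·)
state=s0 head=1 tape=_z[z]zzxx   (s0,z)→(s3,z,→)
state=s3 head=2 tape=_zz[z]zxx   (s3,z)→(s0,_,←)
state=s0 head=1 tape=_z[z]_zxx   (s0,z)→(s3,z,→)
state=s3 head=2 tape=_zz[_]zxx   (s3,_)→(s2,x,·)
state=s2 head=2 tape=_zz[x]zxx   (s2,x)→(s3,y,←)
state=s3 head=1 tape=_z[z]yzxx   (s3,z)→(s0,_,←)
state=s0 head=0 tape=_[z]_yzxx   (s0,z)→(s3,z,→)
state=s3 head=1 tape=_z[_]yzxx   (s3,_)→(s2,x,·)
state=s2 head=1 tape=_z[x]yzxx   (s2,x)→(s3,y,←)
state=s3 head=0 tape=_[z]yyzxx   (s3,z)→(s0,_,←)
state=s0 head=-1 tape=[_]_yyzxx   (s0,_)→(s1,_,·)
state=s1 head=-1 tape=[_]_yyzxx   (s1,_)→(s0,z,→)
state=s0 head=0 tape=z[_]yyzxx   (s0,_)→(s1,_,·)
state=s1 head=0 tape=z[_]yyzxx   (s1,_)→(s0,z,→)
state=s0 head=1 tape=zz[y]yzxx
After 16 steps: state s0, head at 1, tape zzyyzxx.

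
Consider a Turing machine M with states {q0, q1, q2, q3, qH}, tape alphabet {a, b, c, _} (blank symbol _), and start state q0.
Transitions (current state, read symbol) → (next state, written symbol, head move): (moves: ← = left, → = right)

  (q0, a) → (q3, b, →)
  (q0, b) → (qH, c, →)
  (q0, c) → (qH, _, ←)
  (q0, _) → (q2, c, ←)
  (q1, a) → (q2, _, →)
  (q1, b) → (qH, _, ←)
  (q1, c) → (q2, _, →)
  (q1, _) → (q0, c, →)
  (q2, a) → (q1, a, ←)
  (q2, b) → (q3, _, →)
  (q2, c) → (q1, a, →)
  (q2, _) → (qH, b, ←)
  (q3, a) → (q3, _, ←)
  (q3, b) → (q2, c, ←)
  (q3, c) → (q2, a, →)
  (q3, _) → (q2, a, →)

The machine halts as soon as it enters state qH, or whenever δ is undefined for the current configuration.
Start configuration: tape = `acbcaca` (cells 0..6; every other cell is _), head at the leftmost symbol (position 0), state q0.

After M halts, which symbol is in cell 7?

a

state=q0 head=0 tape=[a]cbcaca__   (q0,a)→(q3,b,→)
state=q3 head=1 tape=b[c]bcaca__   (q3,c)→(q2,a,→)
state=q2 head=2 tape=ba[b]caca__   (q2,b)→(q3,_,→)
state=q3 head=3 tape=ba_[c]aca__   (q3,c)→(q2,a,→)
state=q2 head=4 tape=ba_a[a]ca__   (q2,a)→(q1,a,←)
state=q1 head=3 tape=ba_[a]aca__   (q1,a)→(q2,_,→)
state=q2 head=4 tape=ba__[a]ca__   (q2,a)→(q1,a,←)
state=q1 head=3 tape=ba_[_]aca__   (q1,_)→(q0,c,→)
state=q0 head=4 tape=ba_c[a]ca__   (q0,a)→(q3,b,→)
state=q3 head=5 tape=ba_cb[c]a__   (q3,c)→(q2,a,→)
state=q2 head=6 tape=ba_cba[a]__   (q2,a)→(q1,a,←)
state=q1 head=5 tape=ba_cb[a]a__   (q1,a)→(q2,_,→)
state=q2 head=6 tape=ba_cb_[a]__   (q2,a)→(q1,a,←)
state=q1 head=5 tape=ba_cb[_]a__   (q1,_)→(q0,c,→)
state=q0 head=6 tape=ba_cbc[a]__   (q0,a)→(q3,b,→)
state=q3 head=7 tape=ba_cbcb[_]_   (q3,_)→(q2,a,→)
state=q2 head=8 tape=ba_cbcba[_]   (q2,_)→(qH,b,←)
state=qH head=7 tape=ba_cbcb[a]b
Cell 7 holds a when M halts.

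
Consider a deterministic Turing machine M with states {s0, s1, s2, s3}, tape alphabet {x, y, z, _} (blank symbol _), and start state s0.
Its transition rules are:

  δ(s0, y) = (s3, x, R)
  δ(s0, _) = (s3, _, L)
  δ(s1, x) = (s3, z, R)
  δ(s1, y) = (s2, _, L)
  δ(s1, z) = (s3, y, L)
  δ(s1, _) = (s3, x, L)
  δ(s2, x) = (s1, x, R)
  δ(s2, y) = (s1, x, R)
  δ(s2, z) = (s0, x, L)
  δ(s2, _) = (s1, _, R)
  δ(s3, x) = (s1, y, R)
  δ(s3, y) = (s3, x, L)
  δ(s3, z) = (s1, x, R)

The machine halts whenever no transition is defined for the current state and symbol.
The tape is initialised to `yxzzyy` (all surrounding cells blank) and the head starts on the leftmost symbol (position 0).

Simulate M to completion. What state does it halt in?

s3

state=s0 head=0 tape=[y]xzzyy_   (s0,y)→(s3,x,R)
state=s3 head=1 tape=x[x]zzyy_   (s3,x)→(s1,y,R)
state=s1 head=2 tape=xy[z]zyy_   (s1,z)→(s3,y,L)
state=s3 head=1 tape=x[y]yzyy_   (s3,y)→(s3,x,L)
state=s3 head=0 tape=[x]xyzyy_   (s3,x)→(s1,y,R)
state=s1 head=1 tape=y[x]yzyy_   (s1,x)→(s3,z,R)
state=s3 head=2 tape=yz[y]zyy_   (s3,y)→(s3,x,L)
state=s3 head=1 tape=y[z]xzyy_   (s3,z)→(s1,x,R)
state=s1 head=2 tape=yx[x]zyy_   (s1,x)→(s3,z,R)
state=s3 head=3 tape=yxz[z]yy_   (s3,z)→(s1,x,R)
state=s1 head=4 tape=yxzx[y]y_   (s1,y)→(s2,_,L)
state=s2 head=3 tape=yxz[x]_y_   (s2,x)→(s1,x,R)
state=s1 head=4 tape=yxzx[_]y_   (s1,_)→(s3,x,L)
state=s3 head=3 tape=yxz[x]xy_   (s3,x)→(s1,y,R)
state=s1 head=4 tape=yxzy[x]y_   (s1,x)→(s3,z,R)
state=s3 head=5 tape=yxzyz[y]_   (s3,y)→(s3,x,L)
state=s3 head=4 tape=yxzy[z]x_   (s3,z)→(s1,x,R)
state=s1 head=5 tape=yxzyx[x]_   (s1,x)→(s3,z,R)
state=s3 head=6 tape=yxzyxz[_]
No transition is defined for (s3, _); M halts in state s3.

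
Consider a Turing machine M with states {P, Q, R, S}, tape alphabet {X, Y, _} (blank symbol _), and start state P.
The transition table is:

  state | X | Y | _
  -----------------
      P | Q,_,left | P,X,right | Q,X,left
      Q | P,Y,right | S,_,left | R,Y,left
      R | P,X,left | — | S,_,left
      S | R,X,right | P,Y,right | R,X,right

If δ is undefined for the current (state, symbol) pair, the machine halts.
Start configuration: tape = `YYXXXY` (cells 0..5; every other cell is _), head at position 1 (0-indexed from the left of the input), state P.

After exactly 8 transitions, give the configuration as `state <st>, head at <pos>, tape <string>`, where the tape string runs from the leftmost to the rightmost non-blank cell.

state S, head at -1, tape XXXXY

P | _Y[Y]XXXY   read Y → write X, move right, go to P
P | _YX[X]XXY   read X → write _, move left, go to Q
Q | _Y[X]_XXY   read X → write Y, move right, go to P
P | _YY[_]XXY   read _ → write X, move left, go to Q
Q | _Y[Y]XXXY   read Y → write _, move left, go to S
S | _[Y]_XXXY   read Y → write Y, move right, go to P
P | _Y[_]XXXY   read _ → write X, move left, go to Q
Q | _[Y]XXXXY   read Y → write _, move left, go to S
S | [_]_XXXXY
After 8 steps: state S, head at -1, tape XXXXY.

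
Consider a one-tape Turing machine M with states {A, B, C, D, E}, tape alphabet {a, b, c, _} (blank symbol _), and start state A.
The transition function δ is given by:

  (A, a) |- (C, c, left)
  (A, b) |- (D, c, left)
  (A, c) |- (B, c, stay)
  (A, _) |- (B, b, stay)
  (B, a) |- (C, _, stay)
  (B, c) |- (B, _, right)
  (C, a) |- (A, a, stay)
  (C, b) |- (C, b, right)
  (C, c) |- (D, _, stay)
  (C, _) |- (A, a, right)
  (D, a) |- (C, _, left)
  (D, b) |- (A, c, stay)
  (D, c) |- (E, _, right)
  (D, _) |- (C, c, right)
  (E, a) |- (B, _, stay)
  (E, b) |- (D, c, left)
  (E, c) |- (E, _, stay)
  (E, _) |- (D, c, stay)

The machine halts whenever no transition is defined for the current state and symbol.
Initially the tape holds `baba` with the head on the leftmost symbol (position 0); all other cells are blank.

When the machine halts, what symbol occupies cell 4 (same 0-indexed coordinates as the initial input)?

A | _[b]aba__   read b → write c, move left, go to D
D | [_]caba__   read _ → write c, move right, go to C
C | c[c]aba__   read c → write _, move stay, go to D
D | c[_]aba__   read _ → write c, move right, go to C
C | cc[a]ba__   read a → write a, move stay, go to A
A | cc[a]ba__   read a → write c, move left, go to C
C | c[c]cba__   read c → write _, move stay, go to D
D | c[_]cba__   read _ → write c, move right, go to C
C | cc[c]ba__   read c → write _, move stay, go to D
D | cc[_]ba__   read _ → write c, move right, go to C
C | ccc[b]a__   read b → write b, move right, go to C
C | cccb[a]__   read a → write a, move stay, go to A
A | cccb[a]__   read a → write c, move left, go to C
C | ccc[b]c__   read b → write b, move right, go to C
C | cccb[c]__   read c → write _, move stay, go to D
D | cccb[_]__   read _ → write c, move right, go to C
C | cccbc[_]_   read _ → write a, move right, go to A
A | cccbca[_]   read _ → write b, move stay, go to B
B | cccbca[b]
Cell 4 holds a when M halts.

a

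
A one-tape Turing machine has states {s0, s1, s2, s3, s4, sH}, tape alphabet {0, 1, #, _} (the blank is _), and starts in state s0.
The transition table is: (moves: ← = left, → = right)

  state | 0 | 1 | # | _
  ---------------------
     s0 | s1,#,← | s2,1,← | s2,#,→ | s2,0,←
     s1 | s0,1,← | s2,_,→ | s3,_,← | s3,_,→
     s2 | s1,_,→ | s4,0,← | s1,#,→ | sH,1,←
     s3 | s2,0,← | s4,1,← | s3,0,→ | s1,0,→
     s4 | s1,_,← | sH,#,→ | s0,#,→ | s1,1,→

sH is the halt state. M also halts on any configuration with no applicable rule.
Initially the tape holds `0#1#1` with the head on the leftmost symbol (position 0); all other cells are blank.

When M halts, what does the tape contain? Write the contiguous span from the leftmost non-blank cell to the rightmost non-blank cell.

101_1#1

state=s0 head=0 tape=___[0]#1#1   (s0,0)→(s1,#,←)
state=s1 head=-1 tape=__[_]##1#1   (s1,_)→(s3,_,→)
state=s3 head=0 tape=___[#]#1#1   (s3,#)→(s3,0,→)
state=s3 head=1 tape=___0[#]1#1   (s3,#)→(s3,0,→)
state=s3 head=2 tape=___00[1]#1   (s3,1)→(s4,1,←)
state=s4 head=1 tape=___0[0]1#1   (s4,0)→(s1,_,←)
state=s1 head=0 tape=___[0]_1#1   (s1,0)→(s0,1,←)
state=s0 head=-1 tape=__[_]1_1#1   (s0,_)→(s2,0,←)
state=s2 head=-2 tape=_[_]01_1#1   (s2,_)→(sH,1,←)
state=sH head=-3 tape=[_]101_1#1
The non-blank tape span at halt is 101_1#1.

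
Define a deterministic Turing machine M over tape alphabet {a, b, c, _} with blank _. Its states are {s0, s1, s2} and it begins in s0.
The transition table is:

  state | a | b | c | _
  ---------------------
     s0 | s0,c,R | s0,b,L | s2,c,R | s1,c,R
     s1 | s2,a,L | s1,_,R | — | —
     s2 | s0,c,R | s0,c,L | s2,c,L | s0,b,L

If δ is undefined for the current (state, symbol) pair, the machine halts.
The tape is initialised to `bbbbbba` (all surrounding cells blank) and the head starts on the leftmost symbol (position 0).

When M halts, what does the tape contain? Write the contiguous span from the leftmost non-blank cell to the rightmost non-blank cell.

state=s0 head=0 tape=_[b]bbbbba   (s0,b)→(s0,b,L)
state=s0 head=-1 tape=[_]bbbbbba   (s0,_)→(s1,c,R)
state=s1 head=0 tape=c[b]bbbbba   (s1,b)→(s1,_,R)
state=s1 head=1 tape=c_[b]bbbba   (s1,b)→(s1,_,R)
state=s1 head=2 tape=c__[b]bbba   (s1,b)→(s1,_,R)
state=s1 head=3 tape=c___[b]bba   (s1,b)→(s1,_,R)
state=s1 head=4 tape=c____[b]ba   (s1,b)→(s1,_,R)
state=s1 head=5 tape=c_____[b]a   (s1,b)→(s1,_,R)
state=s1 head=6 tape=c______[a]   (s1,a)→(s2,a,L)
state=s2 head=5 tape=c_____[_]a   (s2,_)→(s0,b,L)
state=s0 head=4 tape=c____[_]ba   (s0,_)→(s1,c,R)
state=s1 head=5 tape=c____c[b]a   (s1,b)→(s1,_,R)
state=s1 head=6 tape=c____c_[a]   (s1,a)→(s2,a,L)
state=s2 head=5 tape=c____c[_]a   (s2,_)→(s0,b,L)
state=s0 head=4 tape=c____[c]ba   (s0,c)→(s2,c,R)
state=s2 head=5 tape=c____c[b]a   (s2,b)→(s0,c,L)
state=s0 head=4 tape=c____[c]ca   (s0,c)→(s2,c,R)
state=s2 head=5 tape=c____c[c]a   (s2,c)→(s2,c,L)
state=s2 head=4 tape=c____[c]ca   (s2,c)→(s2,c,L)
state=s2 head=3 tape=c___[_]cca   (s2,_)→(s0,b,L)
state=s0 head=2 tape=c__[_]bcca   (s0,_)→(s1,c,R)
state=s1 head=3 tape=c__c[b]cca   (s1,b)→(s1,_,R)
state=s1 head=4 tape=c__c_[c]ca
The non-blank tape span at halt is c__c_cca.

c__c_cca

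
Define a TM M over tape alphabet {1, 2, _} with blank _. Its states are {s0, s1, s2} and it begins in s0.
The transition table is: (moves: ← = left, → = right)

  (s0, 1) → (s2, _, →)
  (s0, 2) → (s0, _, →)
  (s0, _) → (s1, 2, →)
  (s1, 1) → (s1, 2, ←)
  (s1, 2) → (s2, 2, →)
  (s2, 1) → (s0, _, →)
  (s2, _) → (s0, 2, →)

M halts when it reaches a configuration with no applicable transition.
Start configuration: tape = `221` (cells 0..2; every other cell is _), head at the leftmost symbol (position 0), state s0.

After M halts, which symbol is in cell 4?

2

s0 | [2]21___   read 2 → write _, move →, go to s0
s0 | _[2]1___   read 2 → write _, move →, go to s0
s0 | __[1]___   read 1 → write _, move →, go to s2
s2 | ___[_]__   read _ → write 2, move →, go to s0
s0 | ___2[_]_   read _ → write 2, move →, go to s1
s1 | ___22[_]
Cell 4 holds 2 when M halts.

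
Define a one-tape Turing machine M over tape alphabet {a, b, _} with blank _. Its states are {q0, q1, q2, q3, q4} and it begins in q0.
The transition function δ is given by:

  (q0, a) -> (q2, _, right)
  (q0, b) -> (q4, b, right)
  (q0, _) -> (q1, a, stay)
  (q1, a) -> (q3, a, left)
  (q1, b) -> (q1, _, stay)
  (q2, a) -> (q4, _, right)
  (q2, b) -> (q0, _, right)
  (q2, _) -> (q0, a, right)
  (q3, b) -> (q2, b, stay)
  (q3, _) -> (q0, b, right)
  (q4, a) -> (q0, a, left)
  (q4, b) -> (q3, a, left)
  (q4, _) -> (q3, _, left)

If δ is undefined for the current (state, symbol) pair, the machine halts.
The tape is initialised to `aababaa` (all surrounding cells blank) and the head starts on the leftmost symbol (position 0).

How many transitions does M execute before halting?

26

state=q0 head=0 tape=[a]ababaa___   (q0,a)→(q2,_,right)
state=q2 head=1 tape=_[a]babaa___   (q2,a)→(q4,_,right)
state=q4 head=2 tape=__[b]abaa___   (q4,b)→(q3,a,left)
state=q3 head=1 tape=_[_]aabaa___   (q3,_)→(q0,b,right)
state=q0 head=2 tape=_b[a]abaa___   (q0,a)→(q2,_,right)
state=q2 head=3 tape=_b_[a]baa___   (q2,a)→(q4,_,right)
state=q4 head=4 tape=_b__[b]aa___   (q4,b)→(q3,a,left)
state=q3 head=3 tape=_b_[_]aaa___   (q3,_)→(q0,b,right)
state=q0 head=4 tape=_b_b[a]aa___   (q0,a)→(q2,_,right)
state=q2 head=5 tape=_b_b_[a]a___   (q2,a)→(q4,_,right)
state=q4 head=6 tape=_b_b__[a]___   (q4,a)→(q0,a,left)
state=q0 head=5 tape=_b_b_[_]a___   (q0,_)→(q1,a,stay)
state=q1 head=5 tape=_b_b_[a]a___   (q1,a)→(q3,a,left)
state=q3 head=4 tape=_b_b[_]aa___   (q3,_)→(q0,b,right)
state=q0 head=5 tape=_b_bb[a]a___   (q0,a)→(q2,_,right)
state=q2 head=6 tape=_b_bb_[a]___   (q2,a)→(q4,_,right)
state=q4 head=7 tape=_b_bb__[_]__   (q4,_)→(q3,_,left)
state=q3 head=6 tape=_b_bb_[_]___   (q3,_)→(q0,b,right)
state=q0 head=7 tape=_b_bb_b[_]__   (q0,_)→(q1,a,stay)
state=q1 head=7 tape=_b_bb_b[a]__   (q1,a)→(q3,a,left)
state=q3 head=6 tape=_b_bb_[b]a__   (q3,b)→(q2,b,stay)
state=q2 head=6 tape=_b_bb_[b]a__   (q2,b)→(q0,_,right)
state=q0 head=7 tape=_b_bb__[a]__   (q0,a)→(q2,_,right)
state=q2 head=8 tape=_b_bb___[_]_   (q2,_)→(q0,a,right)
state=q0 head=9 tape=_b_bb___a[_]   (q0,_)→(q1,a,stay)
state=q1 head=9 tape=_b_bb___a[a]   (q1,a)→(q3,a,left)
state=q3 head=8 tape=_b_bb___[a]a
M halts after 26 transitions.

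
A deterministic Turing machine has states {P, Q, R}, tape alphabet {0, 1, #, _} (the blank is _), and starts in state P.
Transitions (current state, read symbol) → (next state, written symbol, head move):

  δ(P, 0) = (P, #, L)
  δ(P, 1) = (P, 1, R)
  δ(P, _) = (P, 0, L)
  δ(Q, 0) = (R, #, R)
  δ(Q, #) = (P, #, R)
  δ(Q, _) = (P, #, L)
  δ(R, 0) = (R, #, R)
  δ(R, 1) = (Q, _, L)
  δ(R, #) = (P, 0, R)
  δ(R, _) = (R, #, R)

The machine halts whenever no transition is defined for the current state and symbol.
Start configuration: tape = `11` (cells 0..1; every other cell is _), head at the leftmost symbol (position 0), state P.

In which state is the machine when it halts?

state=P head=0 tape=[1]1_   (P,1)→(P,1,R)
state=P head=1 tape=1[1]_   (P,1)→(P,1,R)
state=P head=2 tape=11[_]   (P,_)→(P,0,L)
state=P head=1 tape=1[1]0   (P,1)→(P,1,R)
state=P head=2 tape=11[0]   (P,0)→(P,#,L)
state=P head=1 tape=1[1]#   (P,1)→(P,1,R)
state=P head=2 tape=11[#]
No transition is defined for (P, #); M halts in state P.

P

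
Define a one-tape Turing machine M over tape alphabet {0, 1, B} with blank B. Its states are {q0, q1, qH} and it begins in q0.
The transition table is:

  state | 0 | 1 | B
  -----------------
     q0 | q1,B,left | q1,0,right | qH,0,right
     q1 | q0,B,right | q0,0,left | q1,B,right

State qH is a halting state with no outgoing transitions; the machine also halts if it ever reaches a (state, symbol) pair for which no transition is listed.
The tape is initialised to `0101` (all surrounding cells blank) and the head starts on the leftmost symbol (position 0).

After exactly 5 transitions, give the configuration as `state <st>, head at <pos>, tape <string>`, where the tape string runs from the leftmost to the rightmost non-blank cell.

q0 | B[0]101   read 0 → write B, move left, go to q1
q1 | [B]B101   read B → write B, move right, go to q1
q1 | B[B]101   read B → write B, move right, go to q1
q1 | BB[1]01   read 1 → write 0, move left, go to q0
q0 | B[B]001   read B → write 0, move right, go to qH
qH | B0[0]01
After 5 steps: state qH, head at 1, tape 0001.

state qH, head at 1, tape 0001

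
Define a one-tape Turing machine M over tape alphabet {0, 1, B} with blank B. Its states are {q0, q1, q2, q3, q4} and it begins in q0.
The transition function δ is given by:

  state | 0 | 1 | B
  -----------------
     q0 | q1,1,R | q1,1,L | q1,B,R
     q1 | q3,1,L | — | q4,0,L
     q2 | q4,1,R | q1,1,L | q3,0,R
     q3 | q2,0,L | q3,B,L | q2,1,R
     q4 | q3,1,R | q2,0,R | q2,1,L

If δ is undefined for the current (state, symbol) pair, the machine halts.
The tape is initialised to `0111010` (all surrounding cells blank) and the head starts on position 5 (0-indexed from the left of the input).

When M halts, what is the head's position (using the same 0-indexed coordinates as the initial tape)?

3

state=q0 head=5 tape=B01110[1]0   (q0,1)→(q1,1,L)
state=q1 head=4 tape=B0111[0]10   (q1,0)→(q3,1,L)
state=q3 head=3 tape=B011[1]110   (q3,1)→(q3,B,L)
state=q3 head=2 tape=B01[1]B110   (q3,1)→(q3,B,L)
state=q3 head=1 tape=B0[1]BB110   (q3,1)→(q3,B,L)
state=q3 head=0 tape=B[0]BBB110   (q3,0)→(q2,0,L)
state=q2 head=-1 tape=[B]0BBB110   (q2,B)→(q3,0,R)
state=q3 head=0 tape=0[0]BBB110   (q3,0)→(q2,0,L)
state=q2 head=-1 tape=[0]0BBB110   (q2,0)→(q4,1,R)
state=q4 head=0 tape=1[0]BBB110   (q4,0)→(q3,1,R)
state=q3 head=1 tape=11[B]BB110   (q3,B)→(q2,1,R)
state=q2 head=2 tape=111[B]B110   (q2,B)→(q3,0,R)
state=q3 head=3 tape=1110[B]110   (q3,B)→(q2,1,R)
state=q2 head=4 tape=11101[1]10   (q2,1)→(q1,1,L)
state=q1 head=3 tape=1110[1]110
At halt the head is at cell 3.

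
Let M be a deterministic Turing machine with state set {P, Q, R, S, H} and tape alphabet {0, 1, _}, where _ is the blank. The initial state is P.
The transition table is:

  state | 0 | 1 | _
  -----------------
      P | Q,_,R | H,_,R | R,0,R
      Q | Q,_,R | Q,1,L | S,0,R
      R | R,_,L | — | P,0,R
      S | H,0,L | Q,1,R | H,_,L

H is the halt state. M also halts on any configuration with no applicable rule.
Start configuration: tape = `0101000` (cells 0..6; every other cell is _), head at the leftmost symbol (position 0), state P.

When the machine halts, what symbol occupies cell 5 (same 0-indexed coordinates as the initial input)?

_

P | [0]101000__   read 0 → write _, move R, go to Q
Q | _[1]01000__   read 1 → write 1, move L, go to Q
Q | [_]101000__   read _ → write 0, move R, go to S
S | 0[1]01000__   read 1 → write 1, move R, go to Q
Q | 01[0]1000__   read 0 → write _, move R, go to Q
Q | 01_[1]000__   read 1 → write 1, move L, go to Q
Q | 01[_]1000__   read _ → write 0, move R, go to S
S | 010[1]000__   read 1 → write 1, move R, go to Q
Q | 0101[0]00__   read 0 → write _, move R, go to Q
Q | 0101_[0]0__   read 0 → write _, move R, go to Q
Q | 0101__[0]__   read 0 → write _, move R, go to Q
Q | 0101___[_]_   read _ → write 0, move R, go to S
S | 0101___0[_]   read _ → write _, move L, go to H
H | 0101___[0]_
Cell 5 holds _ when M halts.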